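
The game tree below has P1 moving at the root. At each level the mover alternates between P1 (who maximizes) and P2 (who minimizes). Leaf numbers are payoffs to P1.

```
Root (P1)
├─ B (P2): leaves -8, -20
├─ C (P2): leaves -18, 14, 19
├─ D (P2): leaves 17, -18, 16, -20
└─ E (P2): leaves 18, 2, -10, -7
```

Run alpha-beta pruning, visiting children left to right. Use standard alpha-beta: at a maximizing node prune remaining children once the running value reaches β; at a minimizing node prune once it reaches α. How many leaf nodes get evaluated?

B [α=-∞,β=+∞]: v=-20
C [α=-20,β=+∞]: v=-18
D [α=-18,β=+∞]: v=-18 after child 2 ≤ α → α-cutoff, skip 2
E [α=-18,β=+∞]: v=-10
Root [α=-∞,β=+∞]: v=-10
Leaves evaluated: 11 of 13.

11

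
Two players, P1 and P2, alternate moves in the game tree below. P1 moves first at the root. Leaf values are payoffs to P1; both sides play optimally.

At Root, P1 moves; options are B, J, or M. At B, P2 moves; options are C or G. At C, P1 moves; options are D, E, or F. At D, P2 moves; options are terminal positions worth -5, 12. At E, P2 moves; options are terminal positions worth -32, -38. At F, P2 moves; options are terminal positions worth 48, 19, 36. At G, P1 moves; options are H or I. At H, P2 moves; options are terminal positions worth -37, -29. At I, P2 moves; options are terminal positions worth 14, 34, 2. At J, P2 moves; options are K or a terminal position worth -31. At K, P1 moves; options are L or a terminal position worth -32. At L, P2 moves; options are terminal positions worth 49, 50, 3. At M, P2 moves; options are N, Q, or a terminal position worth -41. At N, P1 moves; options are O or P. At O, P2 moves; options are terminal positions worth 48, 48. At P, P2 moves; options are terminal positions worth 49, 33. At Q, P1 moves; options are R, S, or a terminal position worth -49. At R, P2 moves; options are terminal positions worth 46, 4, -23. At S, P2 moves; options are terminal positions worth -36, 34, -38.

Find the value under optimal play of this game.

D (P2): min(-5, 12) = -5
E (P2): min(-32, -38) = -38
F (P2): min(48, 19, 36) = 19
C (P1): max(-5, -38, 19) = 19
H (P2): min(-37, -29) = -37
I (P2): min(14, 34, 2) = 2
G (P1): max(-37, 2) = 2
B (P2): min(19, 2) = 2
L (P2): min(49, 50, 3) = 3
K (P1): max(3, -32) = 3
J (P2): min(3, -31) = -31
O (P2): min(48, 48) = 48
P (P2): min(49, 33) = 33
N (P1): max(48, 33) = 48
R (P2): min(46, 4, -23) = -23
S (P2): min(-36, 34, -38) = -38
Q (P1): max(-23, -38, -49) = -23
M (P2): min(48, -23, -41) = -41
Root (P1): max(2, -31, -41) = 2

2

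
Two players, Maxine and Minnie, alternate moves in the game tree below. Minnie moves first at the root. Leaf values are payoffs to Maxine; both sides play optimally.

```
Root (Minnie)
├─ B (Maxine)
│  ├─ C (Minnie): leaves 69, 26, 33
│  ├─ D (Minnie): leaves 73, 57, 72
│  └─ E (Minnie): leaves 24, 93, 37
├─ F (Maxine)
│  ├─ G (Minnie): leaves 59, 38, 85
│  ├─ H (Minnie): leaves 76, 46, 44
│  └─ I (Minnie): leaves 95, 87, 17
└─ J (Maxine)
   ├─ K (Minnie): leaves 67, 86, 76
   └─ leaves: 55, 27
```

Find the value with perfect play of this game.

C (Minnie): min(69, 26, 33) = 26
D (Minnie): min(73, 57, 72) = 57
E (Minnie): min(24, 93, 37) = 24
B (Maxine): max(26, 57, 24) = 57
G (Minnie): min(59, 38, 85) = 38
H (Minnie): min(76, 46, 44) = 44
I (Minnie): min(95, 87, 17) = 17
F (Maxine): max(38, 44, 17) = 44
K (Minnie): min(67, 86, 76) = 67
J (Maxine): max(67, 55, 27) = 67
Root (Minnie): min(57, 44, 67) = 44

44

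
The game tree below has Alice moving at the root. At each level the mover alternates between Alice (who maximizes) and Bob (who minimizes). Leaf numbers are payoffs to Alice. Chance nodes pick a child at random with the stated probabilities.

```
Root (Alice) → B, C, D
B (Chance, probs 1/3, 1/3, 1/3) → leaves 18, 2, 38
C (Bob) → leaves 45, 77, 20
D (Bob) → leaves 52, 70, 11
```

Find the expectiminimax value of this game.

20

B (Chance): 1/3·18 + 1/3·2 + 1/3·38 = 19.33
C (Bob): min(45, 77, 20) = 20
D (Bob): min(52, 70, 11) = 11
Root (Alice): max(19.33, 20, 11) = 20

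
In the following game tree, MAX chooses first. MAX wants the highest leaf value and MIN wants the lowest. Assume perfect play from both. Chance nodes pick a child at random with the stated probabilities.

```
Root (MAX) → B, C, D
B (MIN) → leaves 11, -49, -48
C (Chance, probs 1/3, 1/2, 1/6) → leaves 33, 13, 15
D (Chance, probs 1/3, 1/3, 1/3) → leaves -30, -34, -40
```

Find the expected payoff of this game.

20

B (MIN): min(11, -49, -48) = -49
C (Chance): 1/3·33 + 1/2·13 + 1/6·15 = 20
D (Chance): 1/3·-30 + 1/3·-34 + 1/3·-40 = -34.67
Root (MAX): max(-49, 20, -34.67) = 20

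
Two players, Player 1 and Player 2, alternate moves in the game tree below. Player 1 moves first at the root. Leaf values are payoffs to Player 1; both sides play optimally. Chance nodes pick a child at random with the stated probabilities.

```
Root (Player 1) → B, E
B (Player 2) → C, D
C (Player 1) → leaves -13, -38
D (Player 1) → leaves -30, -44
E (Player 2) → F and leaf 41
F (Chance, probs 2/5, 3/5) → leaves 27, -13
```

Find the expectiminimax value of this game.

C (Player 1): max(-13, -38) = -13
D (Player 1): max(-30, -44) = -30
B (Player 2): min(-13, -30) = -30
F (Chance): 2/5·27 + 3/5·-13 = 3
E (Player 2): min(3, 41) = 3
Root (Player 1): max(-30, 3) = 3

3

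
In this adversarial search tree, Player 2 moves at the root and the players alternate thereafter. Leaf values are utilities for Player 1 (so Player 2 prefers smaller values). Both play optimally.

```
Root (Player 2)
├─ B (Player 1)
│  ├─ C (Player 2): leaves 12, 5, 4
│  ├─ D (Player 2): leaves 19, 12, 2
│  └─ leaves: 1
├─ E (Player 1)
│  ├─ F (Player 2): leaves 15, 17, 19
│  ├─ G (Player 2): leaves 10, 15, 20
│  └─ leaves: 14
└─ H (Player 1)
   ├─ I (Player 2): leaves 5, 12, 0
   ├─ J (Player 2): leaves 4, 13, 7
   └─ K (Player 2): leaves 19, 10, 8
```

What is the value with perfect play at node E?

15

F: min(15, 17, 19) = 15
G: min(10, 15, 20) = 10
E: max(15, 10, 14) = 15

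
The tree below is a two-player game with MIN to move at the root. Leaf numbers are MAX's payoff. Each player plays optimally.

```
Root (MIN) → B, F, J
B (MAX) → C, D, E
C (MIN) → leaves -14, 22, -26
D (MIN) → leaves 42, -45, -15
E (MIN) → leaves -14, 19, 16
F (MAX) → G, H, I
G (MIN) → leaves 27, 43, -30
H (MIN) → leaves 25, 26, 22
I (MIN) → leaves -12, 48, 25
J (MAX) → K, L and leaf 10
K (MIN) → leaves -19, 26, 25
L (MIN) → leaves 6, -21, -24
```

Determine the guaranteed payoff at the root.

C (MIN): min(-14, 22, -26) = -26
D (MIN): min(42, -45, -15) = -45
E (MIN): min(-14, 19, 16) = -14
B (MAX): max(-26, -45, -14) = -14
G (MIN): min(27, 43, -30) = -30
H (MIN): min(25, 26, 22) = 22
I (MIN): min(-12, 48, 25) = -12
F (MAX): max(-30, 22, -12) = 22
K (MIN): min(-19, 26, 25) = -19
L (MIN): min(6, -21, -24) = -24
J (MAX): max(-19, -24, 10) = 10
Root (MIN): min(-14, 22, 10) = -14

-14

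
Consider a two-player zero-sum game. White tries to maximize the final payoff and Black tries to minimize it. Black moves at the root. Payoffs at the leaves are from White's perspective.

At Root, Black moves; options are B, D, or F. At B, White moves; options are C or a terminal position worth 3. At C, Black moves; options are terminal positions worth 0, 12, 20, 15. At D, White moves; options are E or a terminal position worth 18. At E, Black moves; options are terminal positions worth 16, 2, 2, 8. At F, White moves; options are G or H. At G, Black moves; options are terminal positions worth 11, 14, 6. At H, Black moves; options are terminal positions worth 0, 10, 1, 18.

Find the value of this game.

3

C (Black): min(0, 12, 20, 15) = 0
B (White): max(0, 3) = 3
E (Black): min(16, 2, 2, 8) = 2
D (White): max(2, 18) = 18
G (Black): min(11, 14, 6) = 6
H (Black): min(0, 10, 1, 18) = 0
F (White): max(6, 0) = 6
Root (Black): min(3, 18, 6) = 3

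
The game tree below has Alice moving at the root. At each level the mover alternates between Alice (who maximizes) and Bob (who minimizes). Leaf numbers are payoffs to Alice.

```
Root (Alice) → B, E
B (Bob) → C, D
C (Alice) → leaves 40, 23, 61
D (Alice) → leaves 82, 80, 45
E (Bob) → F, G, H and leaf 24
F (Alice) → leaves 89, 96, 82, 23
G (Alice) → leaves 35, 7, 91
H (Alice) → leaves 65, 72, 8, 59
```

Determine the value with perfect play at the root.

C (Alice): max(40, 23, 61) = 61
D (Alice): max(82, 80, 45) = 82
B (Bob): min(61, 82) = 61
F (Alice): max(89, 96, 82, 23) = 96
G (Alice): max(35, 7, 91) = 91
H (Alice): max(65, 72, 8, 59) = 72
E (Bob): min(96, 91, 72, 24) = 24
Root (Alice): max(61, 24) = 61

61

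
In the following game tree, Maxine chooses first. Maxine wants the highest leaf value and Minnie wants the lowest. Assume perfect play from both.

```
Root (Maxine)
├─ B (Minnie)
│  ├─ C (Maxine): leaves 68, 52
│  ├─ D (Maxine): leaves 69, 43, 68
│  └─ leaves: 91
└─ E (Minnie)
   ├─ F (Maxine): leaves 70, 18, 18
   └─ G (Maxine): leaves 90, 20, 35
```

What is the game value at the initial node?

C (Maxine): max(68, 52) = 68
D (Maxine): max(69, 43, 68) = 69
B (Minnie): min(68, 69, 91) = 68
F (Maxine): max(70, 18, 18) = 70
G (Maxine): max(90, 20, 35) = 90
E (Minnie): min(70, 90) = 70
Root (Maxine): max(68, 70) = 70

70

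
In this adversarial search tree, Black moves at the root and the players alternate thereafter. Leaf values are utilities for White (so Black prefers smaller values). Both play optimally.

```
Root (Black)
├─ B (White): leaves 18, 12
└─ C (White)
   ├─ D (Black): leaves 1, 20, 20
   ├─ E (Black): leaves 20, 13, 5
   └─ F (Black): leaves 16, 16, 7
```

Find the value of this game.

B (White): max(18, 12) = 18
D (Black): min(1, 20, 20) = 1
E (Black): min(20, 13, 5) = 5
F (Black): min(16, 16, 7) = 7
C (White): max(1, 5, 7) = 7
Root (Black): min(18, 7) = 7

7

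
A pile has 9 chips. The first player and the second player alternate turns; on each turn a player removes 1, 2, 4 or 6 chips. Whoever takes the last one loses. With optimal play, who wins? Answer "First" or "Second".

Second

Mark each pile size as W (mover wins) or L (mover loses):
i:   0  1  2  3  4  5  6  7  8  9
     W  L  W  W  L  W  W  W  W  L
Position 9 is L, so the second player wins.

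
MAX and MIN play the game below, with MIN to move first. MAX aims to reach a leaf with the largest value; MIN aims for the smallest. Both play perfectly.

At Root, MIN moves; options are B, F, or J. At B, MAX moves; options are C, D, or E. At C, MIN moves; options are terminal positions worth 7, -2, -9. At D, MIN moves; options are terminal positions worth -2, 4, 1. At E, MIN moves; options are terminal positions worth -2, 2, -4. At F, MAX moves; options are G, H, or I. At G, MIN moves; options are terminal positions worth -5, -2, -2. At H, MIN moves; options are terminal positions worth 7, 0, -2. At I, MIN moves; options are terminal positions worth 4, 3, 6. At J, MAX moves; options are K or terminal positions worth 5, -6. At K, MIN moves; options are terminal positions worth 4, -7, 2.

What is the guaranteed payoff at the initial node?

-2

C (MIN): min(7, -2, -9) = -9
D (MIN): min(-2, 4, 1) = -2
E (MIN): min(-2, 2, -4) = -4
B (MAX): max(-9, -2, -4) = -2
G (MIN): min(-5, -2, -2) = -5
H (MIN): min(7, 0, -2) = -2
I (MIN): min(4, 3, 6) = 3
F (MAX): max(-5, -2, 3) = 3
K (MIN): min(4, -7, 2) = -7
J (MAX): max(-7, 5, -6) = 5
Root (MIN): min(-2, 3, 5) = -2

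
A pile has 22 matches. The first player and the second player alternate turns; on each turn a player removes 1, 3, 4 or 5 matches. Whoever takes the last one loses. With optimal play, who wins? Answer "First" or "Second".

First

W/L table (W = player to move can force a win):
i:   0  1  2  3  4  5  6  7  8  9 10 11 12 13 14 15 16 17 18 19 20 21 22
     W  L  W  L  W  W  W  W  W  L  W  L  W  W  W  W  W  L  W  L  W  W  W
Position 22 is W, so the first player wins.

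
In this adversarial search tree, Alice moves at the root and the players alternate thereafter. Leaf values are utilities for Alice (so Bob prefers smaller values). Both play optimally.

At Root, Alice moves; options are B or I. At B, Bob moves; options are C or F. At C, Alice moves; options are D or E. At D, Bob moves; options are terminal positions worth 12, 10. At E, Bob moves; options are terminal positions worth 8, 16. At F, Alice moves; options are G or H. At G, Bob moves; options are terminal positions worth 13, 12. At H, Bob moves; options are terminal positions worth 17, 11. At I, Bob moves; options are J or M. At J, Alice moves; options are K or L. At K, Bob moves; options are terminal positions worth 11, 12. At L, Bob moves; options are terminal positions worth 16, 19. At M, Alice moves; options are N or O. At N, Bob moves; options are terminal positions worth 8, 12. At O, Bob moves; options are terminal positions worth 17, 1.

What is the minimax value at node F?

G: min(13, 12) = 12
H: min(17, 11) = 11
F: max(12, 11) = 12

12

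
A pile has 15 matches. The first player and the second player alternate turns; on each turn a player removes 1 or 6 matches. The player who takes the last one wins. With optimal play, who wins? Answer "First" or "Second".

W/L table (W = player to move can force a win):
i:   0  1  2  3  4  5  6  7  8  9 10 11 12 13 14 15
     L  W  L  W  L  W  W  L  W  L  W  L  W  W  L  W
Position 15 is W, so the first player wins.

First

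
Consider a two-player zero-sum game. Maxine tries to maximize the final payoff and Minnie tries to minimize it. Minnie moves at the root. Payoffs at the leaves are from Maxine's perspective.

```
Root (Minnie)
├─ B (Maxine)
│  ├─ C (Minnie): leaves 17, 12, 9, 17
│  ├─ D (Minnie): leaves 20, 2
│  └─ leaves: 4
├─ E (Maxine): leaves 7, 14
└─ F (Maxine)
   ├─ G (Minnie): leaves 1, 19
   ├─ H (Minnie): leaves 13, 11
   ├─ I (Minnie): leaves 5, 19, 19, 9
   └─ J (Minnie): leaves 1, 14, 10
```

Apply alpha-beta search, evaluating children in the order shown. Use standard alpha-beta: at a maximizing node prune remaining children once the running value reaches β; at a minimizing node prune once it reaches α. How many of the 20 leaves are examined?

13

C [α=-∞,β=+∞]: v=9
D [α=9,β=+∞]: v=2
B [α=-∞,β=+∞]: v=9
E [α=-∞,β=9]: v=14
G [α=-∞,β=9]: v=1
H [α=1,β=9]: v=11
F [α=-∞,β=9]: v=11 after child 2 ≥ β → β-cutoff, skip 2
Root [α=-∞,β=+∞]: v=9
Leaves evaluated: 13 of 20.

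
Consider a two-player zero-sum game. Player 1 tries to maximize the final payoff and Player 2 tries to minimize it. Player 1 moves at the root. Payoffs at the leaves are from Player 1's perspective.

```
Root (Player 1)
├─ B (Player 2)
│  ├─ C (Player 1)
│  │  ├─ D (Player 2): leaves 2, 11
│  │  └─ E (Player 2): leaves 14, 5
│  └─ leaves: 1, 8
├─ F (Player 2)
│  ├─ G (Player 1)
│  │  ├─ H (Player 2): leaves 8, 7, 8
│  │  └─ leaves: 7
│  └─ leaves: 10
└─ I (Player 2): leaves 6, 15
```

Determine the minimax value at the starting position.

7

D (Player 2): min(2, 11) = 2
E (Player 2): min(14, 5) = 5
C (Player 1): max(2, 5) = 5
B (Player 2): min(5, 1, 8) = 1
H (Player 2): min(8, 7, 8) = 7
G (Player 1): max(7, 7) = 7
F (Player 2): min(7, 10) = 7
I (Player 2): min(6, 15) = 6
Root (Player 1): max(1, 7, 6) = 7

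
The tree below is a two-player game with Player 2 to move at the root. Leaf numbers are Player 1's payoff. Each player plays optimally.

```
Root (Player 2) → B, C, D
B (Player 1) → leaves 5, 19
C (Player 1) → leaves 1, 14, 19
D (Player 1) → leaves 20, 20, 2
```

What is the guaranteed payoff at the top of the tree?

19

B (Player 1): max(5, 19) = 19
C (Player 1): max(1, 14, 19) = 19
D (Player 1): max(20, 20, 2) = 20
Root (Player 2): min(19, 19, 20) = 19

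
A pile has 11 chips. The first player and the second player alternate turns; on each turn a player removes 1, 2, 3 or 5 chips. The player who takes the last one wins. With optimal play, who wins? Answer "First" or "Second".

First

i:   0  1  2  3  4  5  6  7  8  9 10 11
     L  W  W  W  L  W  W  W  L  W  W  W
Position 11 is W, so the first player wins.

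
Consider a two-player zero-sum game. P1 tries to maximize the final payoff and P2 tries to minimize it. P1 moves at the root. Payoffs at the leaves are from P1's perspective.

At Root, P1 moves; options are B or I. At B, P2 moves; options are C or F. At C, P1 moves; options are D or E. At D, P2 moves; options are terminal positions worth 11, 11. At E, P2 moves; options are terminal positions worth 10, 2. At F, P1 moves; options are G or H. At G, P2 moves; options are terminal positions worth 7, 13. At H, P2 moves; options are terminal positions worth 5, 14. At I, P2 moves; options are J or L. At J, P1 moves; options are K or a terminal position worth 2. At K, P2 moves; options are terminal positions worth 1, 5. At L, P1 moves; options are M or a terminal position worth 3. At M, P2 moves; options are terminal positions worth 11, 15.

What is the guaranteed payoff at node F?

7

G: min(7, 13) = 7
H: min(5, 14) = 5
F: max(7, 5) = 7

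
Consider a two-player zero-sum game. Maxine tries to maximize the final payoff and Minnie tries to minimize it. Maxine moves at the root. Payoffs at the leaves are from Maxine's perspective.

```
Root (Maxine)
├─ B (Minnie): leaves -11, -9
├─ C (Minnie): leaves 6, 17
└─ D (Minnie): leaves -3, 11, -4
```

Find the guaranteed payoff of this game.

6

B (Minnie): min(-11, -9) = -11
C (Minnie): min(6, 17) = 6
D (Minnie): min(-3, 11, -4) = -4
Root (Maxine): max(-11, 6, -4) = 6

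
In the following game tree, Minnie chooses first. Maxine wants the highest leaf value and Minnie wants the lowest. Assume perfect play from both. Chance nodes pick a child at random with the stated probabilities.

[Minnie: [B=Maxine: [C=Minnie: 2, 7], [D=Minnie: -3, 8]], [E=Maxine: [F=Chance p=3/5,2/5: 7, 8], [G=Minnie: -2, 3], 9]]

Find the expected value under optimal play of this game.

2

C (Minnie): min(2, 7) = 2
D (Minnie): min(-3, 8) = -3
B (Maxine): max(2, -3) = 2
F (Chance): 3/5·7 + 2/5·8 = 7.4
G (Minnie): min(-2, 3) = -2
E (Maxine): max(7.4, -2, 9) = 9
Root (Minnie): min(2, 9) = 2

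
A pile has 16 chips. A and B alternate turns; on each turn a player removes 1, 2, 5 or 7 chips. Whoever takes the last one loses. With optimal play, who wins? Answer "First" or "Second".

Compute winning (W) and losing (L) positions by backward induction:
i:   0  1  2  3  4  5  6  7  8  9 10 11 12 13 14 15 16
     W  L  W  W  L  W  W  L  W  W  L  W  W  L  W  W  L
Position 16 is L, so the second player wins.

Second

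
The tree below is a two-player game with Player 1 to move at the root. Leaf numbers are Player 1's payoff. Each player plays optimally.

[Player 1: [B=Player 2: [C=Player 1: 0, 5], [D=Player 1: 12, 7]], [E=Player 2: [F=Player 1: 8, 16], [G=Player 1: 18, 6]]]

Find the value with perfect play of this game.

16

C (Player 1): max(0, 5) = 5
D (Player 1): max(12, 7) = 12
B (Player 2): min(5, 12) = 5
F (Player 1): max(8, 16) = 16
G (Player 1): max(18, 6) = 18
E (Player 2): min(16, 18) = 16
Root (Player 1): max(5, 16) = 16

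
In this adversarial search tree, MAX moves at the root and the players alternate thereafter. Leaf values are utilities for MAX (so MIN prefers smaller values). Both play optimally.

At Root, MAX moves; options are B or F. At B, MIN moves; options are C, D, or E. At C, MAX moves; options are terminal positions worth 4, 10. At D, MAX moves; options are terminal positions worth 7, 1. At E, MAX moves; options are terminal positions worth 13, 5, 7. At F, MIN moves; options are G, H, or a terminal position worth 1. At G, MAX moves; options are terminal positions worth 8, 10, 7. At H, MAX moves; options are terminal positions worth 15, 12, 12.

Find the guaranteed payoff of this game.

C (MAX): max(4, 10) = 10
D (MAX): max(7, 1) = 7
E (MAX): max(13, 5, 7) = 13
B (MIN): min(10, 7, 13) = 7
G (MAX): max(8, 10, 7) = 10
H (MAX): max(15, 12, 12) = 15
F (MIN): min(10, 15, 1) = 1
Root (MAX): max(7, 1) = 7

7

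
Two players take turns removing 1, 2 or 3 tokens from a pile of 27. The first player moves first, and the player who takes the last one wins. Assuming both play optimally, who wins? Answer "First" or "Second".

First

Positions where the player to move wins (W) vs loses (L):
i:   0  1  2  3  4  5  6  7  8  9 10 11 12 13 14 15 16 17 18 19 20 21 22 23 24 25 26 27
     L  W  W  W  L  W  W  W  L  W  W  W  L  W  W  W  L  W  W  W  L  W  W  W  L  W  W  W
Position 27 is W, so the first player wins.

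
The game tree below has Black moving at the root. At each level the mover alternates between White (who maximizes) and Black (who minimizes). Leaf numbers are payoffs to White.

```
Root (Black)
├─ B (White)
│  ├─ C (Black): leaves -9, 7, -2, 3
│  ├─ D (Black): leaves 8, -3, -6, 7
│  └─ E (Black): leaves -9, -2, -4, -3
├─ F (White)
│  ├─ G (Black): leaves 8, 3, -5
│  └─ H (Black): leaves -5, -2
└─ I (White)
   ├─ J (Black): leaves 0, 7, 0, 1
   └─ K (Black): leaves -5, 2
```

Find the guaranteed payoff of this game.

-6

C (Black): min(-9, 7, -2, 3) = -9
D (Black): min(8, -3, -6, 7) = -6
E (Black): min(-9, -2, -4, -3) = -9
B (White): max(-9, -6, -9) = -6
G (Black): min(8, 3, -5) = -5
H (Black): min(-5, -2) = -5
F (White): max(-5, -5) = -5
J (Black): min(0, 7, 0, 1) = 0
K (Black): min(-5, 2) = -5
I (White): max(0, -5) = 0
Root (Black): min(-6, -5, 0) = -6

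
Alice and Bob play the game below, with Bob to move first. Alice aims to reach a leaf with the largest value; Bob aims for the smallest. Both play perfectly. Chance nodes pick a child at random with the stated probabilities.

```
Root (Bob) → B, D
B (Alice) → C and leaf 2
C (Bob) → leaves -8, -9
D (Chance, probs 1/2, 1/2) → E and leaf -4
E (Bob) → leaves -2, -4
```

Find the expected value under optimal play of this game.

C (Bob): min(-8, -9) = -9
B (Alice): max(-9, 2) = 2
E (Bob): min(-2, -4) = -4
D (Chance): 1/2·-4 + 1/2·-4 = -4
Root (Bob): min(2, -4) = -4

-4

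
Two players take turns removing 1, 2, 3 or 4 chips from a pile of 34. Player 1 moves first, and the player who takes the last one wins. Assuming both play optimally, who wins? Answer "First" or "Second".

First

Compute winning (W) and losing (L) positions by backward induction:
i:   0  1  2  3  4  5  6  7  8  9 10 11 12 13 14 15 16 17 18 19 20 21 22 23 24 25 26 27 28 29 30 31 32 33 34
     L  W  W  W  W  L  W  W  W  W  L  W  W  W  W  L  W  W  W  W  L  W  W  W  W  L  W  W  W  W  L  W  W  W  W
Position 34 is W, so the first player wins.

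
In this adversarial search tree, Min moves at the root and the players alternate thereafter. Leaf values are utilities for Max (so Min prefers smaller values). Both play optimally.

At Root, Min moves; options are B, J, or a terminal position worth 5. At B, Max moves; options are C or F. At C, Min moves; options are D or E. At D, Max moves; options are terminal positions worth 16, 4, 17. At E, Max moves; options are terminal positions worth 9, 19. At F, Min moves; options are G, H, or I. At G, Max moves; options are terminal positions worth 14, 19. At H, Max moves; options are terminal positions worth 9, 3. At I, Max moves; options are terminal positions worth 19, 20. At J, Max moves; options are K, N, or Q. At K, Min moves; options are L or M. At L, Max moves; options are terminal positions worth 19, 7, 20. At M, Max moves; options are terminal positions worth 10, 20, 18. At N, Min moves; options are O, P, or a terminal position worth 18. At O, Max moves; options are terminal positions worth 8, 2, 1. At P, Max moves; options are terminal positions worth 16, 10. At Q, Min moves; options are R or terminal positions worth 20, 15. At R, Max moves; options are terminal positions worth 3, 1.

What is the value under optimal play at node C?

D: max(16, 4, 17) = 17
E: max(9, 19) = 19
C: min(17, 19) = 17

17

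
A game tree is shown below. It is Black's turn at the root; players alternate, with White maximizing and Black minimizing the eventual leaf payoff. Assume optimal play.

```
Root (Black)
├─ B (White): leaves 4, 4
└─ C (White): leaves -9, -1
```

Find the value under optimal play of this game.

B (White): max(4, 4) = 4
C (White): max(-9, -1) = -1
Root (Black): min(4, -1) = -1

-1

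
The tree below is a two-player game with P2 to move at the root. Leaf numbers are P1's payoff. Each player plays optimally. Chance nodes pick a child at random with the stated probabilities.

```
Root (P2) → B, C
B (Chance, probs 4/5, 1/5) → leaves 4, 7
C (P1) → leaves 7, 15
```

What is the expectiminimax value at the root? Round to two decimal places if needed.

B (Chance): 4/5·4 + 1/5·7 = 4.6
C (P1): max(7, 15) = 15
Root (P2): min(4.6, 15) = 4.6

4.6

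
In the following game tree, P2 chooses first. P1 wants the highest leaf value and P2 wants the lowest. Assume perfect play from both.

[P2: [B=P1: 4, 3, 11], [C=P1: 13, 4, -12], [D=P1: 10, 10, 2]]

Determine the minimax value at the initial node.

10

B (P1): max(4, 3, 11) = 11
C (P1): max(13, 4, -12) = 13
D (P1): max(10, 10, 2) = 10
Root (P2): min(11, 13, 10) = 10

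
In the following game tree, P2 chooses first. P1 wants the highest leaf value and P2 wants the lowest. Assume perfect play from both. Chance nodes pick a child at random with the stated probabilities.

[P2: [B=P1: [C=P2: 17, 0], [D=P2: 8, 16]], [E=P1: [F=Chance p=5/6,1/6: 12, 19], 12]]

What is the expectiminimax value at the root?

C (P2): min(17, 0) = 0
D (P2): min(8, 16) = 8
B (P1): max(0, 8) = 8
F (Chance): 5/6·12 + 1/6·19 = 13.17
E (P1): max(13.17, 12) = 13.17
Root (P2): min(8, 13.17) = 8

8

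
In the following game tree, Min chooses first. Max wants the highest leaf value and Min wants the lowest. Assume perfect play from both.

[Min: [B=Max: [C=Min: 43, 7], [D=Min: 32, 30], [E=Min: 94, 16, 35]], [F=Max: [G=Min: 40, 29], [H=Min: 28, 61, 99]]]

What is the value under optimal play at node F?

29

G: min(40, 29) = 29
H: min(28, 61, 99) = 28
F: max(29, 28) = 29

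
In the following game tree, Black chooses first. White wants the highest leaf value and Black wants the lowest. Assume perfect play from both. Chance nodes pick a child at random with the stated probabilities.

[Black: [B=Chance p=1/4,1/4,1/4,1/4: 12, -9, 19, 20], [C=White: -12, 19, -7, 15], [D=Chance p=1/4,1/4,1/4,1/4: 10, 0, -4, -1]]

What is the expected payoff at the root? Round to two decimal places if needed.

1.25

B (Chance): 1/4·12 + 1/4·-9 + 1/4·19 + 1/4·20 = 10.5
C (White): max(-12, 19, -7, 15) = 19
D (Chance): 1/4·10 + 1/4·0 + 1/4·-4 + 1/4·-1 = 1.25
Root (Black): min(10.5, 19, 1.25) = 1.25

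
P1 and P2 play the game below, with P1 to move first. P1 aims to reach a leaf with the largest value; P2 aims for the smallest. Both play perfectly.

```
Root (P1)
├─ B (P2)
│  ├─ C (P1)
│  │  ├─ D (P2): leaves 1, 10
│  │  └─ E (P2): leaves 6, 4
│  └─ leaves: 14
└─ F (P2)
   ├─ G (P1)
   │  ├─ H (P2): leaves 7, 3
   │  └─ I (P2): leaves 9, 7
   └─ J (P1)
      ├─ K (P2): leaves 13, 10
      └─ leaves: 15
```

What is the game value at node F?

H: min(7, 3) = 3
I: min(9, 7) = 7
G: max(3, 7) = 7
K: min(13, 10) = 10
J: max(10, 15) = 15
F: min(7, 15) = 7

7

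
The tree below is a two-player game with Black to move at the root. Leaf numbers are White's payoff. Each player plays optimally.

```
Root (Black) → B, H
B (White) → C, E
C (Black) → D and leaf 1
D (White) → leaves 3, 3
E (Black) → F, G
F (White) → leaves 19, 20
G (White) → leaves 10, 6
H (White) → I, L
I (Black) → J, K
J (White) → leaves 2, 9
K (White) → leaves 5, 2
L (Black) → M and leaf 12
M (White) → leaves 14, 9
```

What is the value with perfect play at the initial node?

10

D (White): max(3, 3) = 3
C (Black): min(3, 1) = 1
F (White): max(19, 20) = 20
G (White): max(10, 6) = 10
E (Black): min(20, 10) = 10
B (White): max(1, 10) = 10
J (White): max(2, 9) = 9
K (White): max(5, 2) = 5
I (Black): min(9, 5) = 5
M (White): max(14, 9) = 14
L (Black): min(14, 12) = 12
H (White): max(5, 12) = 12
Root (Black): min(10, 12) = 10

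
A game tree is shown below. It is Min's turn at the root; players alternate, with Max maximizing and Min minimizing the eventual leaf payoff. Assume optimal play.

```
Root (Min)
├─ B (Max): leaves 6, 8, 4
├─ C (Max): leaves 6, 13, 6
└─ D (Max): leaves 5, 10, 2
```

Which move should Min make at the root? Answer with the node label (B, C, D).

B (Max): max(6, 8, 4) = 8
C (Max): max(6, 13, 6) = 13
D (Max): max(5, 10, 2) = 10
Root (Min): min(8, 13, 10) = 8
Min picks the child with the lowest value: B (value 8).

B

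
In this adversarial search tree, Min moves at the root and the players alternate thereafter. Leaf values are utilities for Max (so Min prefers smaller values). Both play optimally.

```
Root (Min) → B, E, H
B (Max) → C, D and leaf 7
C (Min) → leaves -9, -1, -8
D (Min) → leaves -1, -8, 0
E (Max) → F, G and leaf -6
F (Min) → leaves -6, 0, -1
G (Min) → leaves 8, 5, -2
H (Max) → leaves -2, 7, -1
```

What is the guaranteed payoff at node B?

7

C: min(-9, -1, -8) = -9
D: min(-1, -8, 0) = -8
B: max(-9, -8, 7) = 7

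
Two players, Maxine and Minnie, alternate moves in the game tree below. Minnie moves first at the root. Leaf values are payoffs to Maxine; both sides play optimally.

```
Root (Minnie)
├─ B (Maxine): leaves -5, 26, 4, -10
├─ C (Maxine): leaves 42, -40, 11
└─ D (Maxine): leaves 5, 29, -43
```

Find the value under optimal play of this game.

26

B (Maxine): max(-5, 26, 4, -10) = 26
C (Maxine): max(42, -40, 11) = 42
D (Maxine): max(5, 29, -43) = 29
Root (Minnie): min(26, 42, 29) = 26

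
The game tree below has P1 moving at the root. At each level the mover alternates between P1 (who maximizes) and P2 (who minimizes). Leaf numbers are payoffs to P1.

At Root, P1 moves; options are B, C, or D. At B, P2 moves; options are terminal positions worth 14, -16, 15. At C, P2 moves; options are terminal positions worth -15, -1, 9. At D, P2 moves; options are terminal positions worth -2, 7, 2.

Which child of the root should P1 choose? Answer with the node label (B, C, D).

B (P2): min(14, -16, 15) = -16
C (P2): min(-15, -1, 9) = -15
D (P2): min(-2, 7, 2) = -2
Root (P1): max(-16, -15, -2) = -2
P1 picks the child with the highest value: D (value -2).

D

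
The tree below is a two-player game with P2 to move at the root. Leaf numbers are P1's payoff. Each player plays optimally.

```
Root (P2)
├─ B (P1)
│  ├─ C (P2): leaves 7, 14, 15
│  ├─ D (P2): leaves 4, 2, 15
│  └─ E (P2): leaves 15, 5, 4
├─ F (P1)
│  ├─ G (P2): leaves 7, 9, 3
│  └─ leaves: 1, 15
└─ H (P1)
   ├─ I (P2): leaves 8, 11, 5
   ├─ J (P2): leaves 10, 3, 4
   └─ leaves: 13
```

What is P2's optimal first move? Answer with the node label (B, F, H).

C (P2): min(7, 14, 15) = 7
D (P2): min(4, 2, 15) = 2
E (P2): min(15, 5, 4) = 4
B (P1): max(7, 2, 4) = 7
G (P2): min(7, 9, 3) = 3
F (P1): max(3, 1, 15) = 15
I (P2): min(8, 11, 5) = 5
J (P2): min(10, 3, 4) = 3
H (P1): max(5, 3, 13) = 13
Root (P2): min(7, 15, 13) = 7
P2 picks the child with the lowest value: B (value 7).

B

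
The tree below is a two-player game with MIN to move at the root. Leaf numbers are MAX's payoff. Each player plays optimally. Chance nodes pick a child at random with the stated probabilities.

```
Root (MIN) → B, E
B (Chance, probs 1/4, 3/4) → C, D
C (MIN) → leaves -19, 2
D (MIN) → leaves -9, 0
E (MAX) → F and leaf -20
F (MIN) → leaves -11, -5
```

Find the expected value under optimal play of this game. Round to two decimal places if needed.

-11.5

C (MIN): min(-19, 2) = -19
D (MIN): min(-9, 0) = -9
B (Chance): 1/4·-19 + 3/4·-9 = -11.5
F (MIN): min(-11, -5) = -11
E (MAX): max(-11, -20) = -11
Root (MIN): min(-11.5, -11) = -11.5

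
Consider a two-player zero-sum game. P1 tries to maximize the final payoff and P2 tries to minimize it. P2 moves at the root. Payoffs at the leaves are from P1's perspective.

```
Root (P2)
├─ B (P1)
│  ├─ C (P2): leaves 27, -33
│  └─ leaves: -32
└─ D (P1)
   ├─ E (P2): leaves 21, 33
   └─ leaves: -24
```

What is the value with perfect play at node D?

21

E: min(21, 33) = 21
D: max(21, -24) = 21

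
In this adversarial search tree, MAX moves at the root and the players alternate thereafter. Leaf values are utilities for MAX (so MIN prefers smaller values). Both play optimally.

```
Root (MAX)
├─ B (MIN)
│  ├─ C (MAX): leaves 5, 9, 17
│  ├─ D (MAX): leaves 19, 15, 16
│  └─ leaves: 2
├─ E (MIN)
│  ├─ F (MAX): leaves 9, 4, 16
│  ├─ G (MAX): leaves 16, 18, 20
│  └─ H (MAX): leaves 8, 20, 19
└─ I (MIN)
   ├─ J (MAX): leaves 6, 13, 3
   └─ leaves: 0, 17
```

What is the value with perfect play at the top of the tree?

16

C (MAX): max(5, 9, 17) = 17
D (MAX): max(19, 15, 16) = 19
B (MIN): min(17, 19, 2) = 2
F (MAX): max(9, 4, 16) = 16
G (MAX): max(16, 18, 20) = 20
H (MAX): max(8, 20, 19) = 20
E (MIN): min(16, 20, 20) = 16
J (MAX): max(6, 13, 3) = 13
I (MIN): min(13, 0, 17) = 0
Root (MAX): max(2, 16, 0) = 16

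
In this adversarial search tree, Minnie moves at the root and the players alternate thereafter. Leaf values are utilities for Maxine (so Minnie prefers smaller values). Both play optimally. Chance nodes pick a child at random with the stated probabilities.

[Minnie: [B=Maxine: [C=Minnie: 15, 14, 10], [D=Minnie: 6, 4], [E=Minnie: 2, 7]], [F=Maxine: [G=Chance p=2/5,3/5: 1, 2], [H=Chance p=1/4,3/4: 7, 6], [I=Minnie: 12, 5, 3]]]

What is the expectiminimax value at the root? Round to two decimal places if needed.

C (Minnie): min(15, 14, 10) = 10
D (Minnie): min(6, 4) = 4
E (Minnie): min(2, 7) = 2
B (Maxine): max(10, 4, 2) = 10
G (Chance): 2/5·1 + 3/5·2 = 1.6
H (Chance): 1/4·7 + 3/4·6 = 6.25
I (Minnie): min(12, 5, 3) = 3
F (Maxine): max(1.6, 6.25, 3) = 6.25
Root (Minnie): min(10, 6.25) = 6.25

6.25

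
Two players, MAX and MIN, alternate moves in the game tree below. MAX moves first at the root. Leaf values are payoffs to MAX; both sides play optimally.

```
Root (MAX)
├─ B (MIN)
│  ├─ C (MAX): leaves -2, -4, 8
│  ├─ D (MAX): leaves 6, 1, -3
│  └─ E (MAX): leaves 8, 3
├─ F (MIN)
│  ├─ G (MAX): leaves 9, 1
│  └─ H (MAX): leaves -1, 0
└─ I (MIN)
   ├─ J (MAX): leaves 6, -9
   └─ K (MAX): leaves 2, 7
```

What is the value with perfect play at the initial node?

6

C (MAX): max(-2, -4, 8) = 8
D (MAX): max(6, 1, -3) = 6
E (MAX): max(8, 3) = 8
B (MIN): min(8, 6, 8) = 6
G (MAX): max(9, 1) = 9
H (MAX): max(-1, 0) = 0
F (MIN): min(9, 0) = 0
J (MAX): max(6, -9) = 6
K (MAX): max(2, 7) = 7
I (MIN): min(6, 7) = 6
Root (MAX): max(6, 0, 6) = 6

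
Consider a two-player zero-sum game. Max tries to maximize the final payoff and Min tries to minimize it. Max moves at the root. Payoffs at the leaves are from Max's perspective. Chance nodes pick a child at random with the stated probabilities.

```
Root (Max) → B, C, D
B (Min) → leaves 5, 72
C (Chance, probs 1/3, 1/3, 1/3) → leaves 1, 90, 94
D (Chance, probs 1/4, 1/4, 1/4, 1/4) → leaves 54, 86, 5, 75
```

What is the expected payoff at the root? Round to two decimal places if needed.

61.67

B (Min): min(5, 72) = 5
C (Chance): 1/3·1 + 1/3·90 + 1/3·94 = 61.67
D (Chance): 1/4·54 + 1/4·86 + 1/4·5 + 1/4·75 = 55
Root (Max): max(5, 61.67, 55) = 61.67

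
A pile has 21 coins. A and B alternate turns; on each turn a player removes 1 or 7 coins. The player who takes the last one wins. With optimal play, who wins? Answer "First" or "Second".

Compute winning (W) and losing (L) positions by backward induction:
i:   0  1  2  3  4  5  6  7  8  9 10 11 12 13 14 15 16 17 18 19 20 21
     L  W  L  W  L  W  L  W  L  W  L  W  L  W  L  W  L  W  L  W  L  W
Position 21 is W, so the first player wins.

First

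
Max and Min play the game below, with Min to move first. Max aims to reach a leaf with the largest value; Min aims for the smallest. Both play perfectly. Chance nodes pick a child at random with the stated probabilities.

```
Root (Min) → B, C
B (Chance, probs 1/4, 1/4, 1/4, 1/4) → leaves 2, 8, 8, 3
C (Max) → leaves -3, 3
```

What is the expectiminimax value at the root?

3

B (Chance): 1/4·2 + 1/4·8 + 1/4·8 + 1/4·3 = 5.25
C (Max): max(-3, 3) = 3
Root (Min): min(5.25, 3) = 3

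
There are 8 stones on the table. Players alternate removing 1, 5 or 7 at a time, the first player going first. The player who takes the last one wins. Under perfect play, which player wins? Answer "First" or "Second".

Compute winning (W) and losing (L) positions by backward induction:
i:   0  1  2  3  4  5  6  7  8
     L  W  L  W  L  W  L  W  L
Position 8 is L, so the second player wins.

Second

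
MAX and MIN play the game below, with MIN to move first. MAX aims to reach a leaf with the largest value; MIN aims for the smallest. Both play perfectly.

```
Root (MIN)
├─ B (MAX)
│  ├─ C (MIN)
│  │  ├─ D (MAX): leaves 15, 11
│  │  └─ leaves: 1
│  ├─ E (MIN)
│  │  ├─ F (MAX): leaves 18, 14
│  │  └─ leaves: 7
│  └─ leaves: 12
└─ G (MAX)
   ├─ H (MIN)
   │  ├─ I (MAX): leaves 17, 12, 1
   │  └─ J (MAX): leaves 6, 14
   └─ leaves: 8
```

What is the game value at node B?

D: max(15, 11) = 15
C: min(15, 1) = 1
F: max(18, 14) = 18
E: min(18, 7) = 7
B: max(1, 7, 12) = 12

12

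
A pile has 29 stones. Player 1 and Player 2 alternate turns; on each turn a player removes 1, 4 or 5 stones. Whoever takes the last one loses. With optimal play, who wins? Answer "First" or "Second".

Compute winning (W) and losing (L) positions by backward induction:
i:   0  1  2  3  4  5  6  7  8  9 10 11 12 13 14 15 16 17 18 19 20 21 22 23 24 25 26 27 28 29
     W  L  W  L  W  W  W  W  W  L  W  L  W  W  W  W  W  L  W  L  W  W  W  W  W  L  W  L  W  W
Position 29 is W, so the first player wins.

First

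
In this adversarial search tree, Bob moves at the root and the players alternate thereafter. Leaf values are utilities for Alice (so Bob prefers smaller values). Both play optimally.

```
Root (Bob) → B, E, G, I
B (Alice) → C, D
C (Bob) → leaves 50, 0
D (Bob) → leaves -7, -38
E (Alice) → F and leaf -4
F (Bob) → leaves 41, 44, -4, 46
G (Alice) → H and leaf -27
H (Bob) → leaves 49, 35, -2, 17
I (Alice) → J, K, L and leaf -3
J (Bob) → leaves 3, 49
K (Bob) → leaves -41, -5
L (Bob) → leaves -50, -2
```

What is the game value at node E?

-4

F: min(41, 44, -4, 46) = -4
E: max(-4, -4) = -4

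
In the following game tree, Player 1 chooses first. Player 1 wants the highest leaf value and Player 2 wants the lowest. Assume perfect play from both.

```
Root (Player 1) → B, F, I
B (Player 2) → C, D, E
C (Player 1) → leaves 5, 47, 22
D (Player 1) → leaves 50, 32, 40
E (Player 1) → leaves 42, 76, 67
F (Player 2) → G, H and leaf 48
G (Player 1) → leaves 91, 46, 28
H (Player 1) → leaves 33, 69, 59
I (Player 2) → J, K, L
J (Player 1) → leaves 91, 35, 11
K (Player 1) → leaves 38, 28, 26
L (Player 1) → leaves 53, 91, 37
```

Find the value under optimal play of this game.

C (Player 1): max(5, 47, 22) = 47
D (Player 1): max(50, 32, 40) = 50
E (Player 1): max(42, 76, 67) = 76
B (Player 2): min(47, 50, 76) = 47
G (Player 1): max(91, 46, 28) = 91
H (Player 1): max(33, 69, 59) = 69
F (Player 2): min(91, 69, 48) = 48
J (Player 1): max(91, 35, 11) = 91
K (Player 1): max(38, 28, 26) = 38
L (Player 1): max(53, 91, 37) = 91
I (Player 2): min(91, 38, 91) = 38
Root (Player 1): max(47, 48, 38) = 48

48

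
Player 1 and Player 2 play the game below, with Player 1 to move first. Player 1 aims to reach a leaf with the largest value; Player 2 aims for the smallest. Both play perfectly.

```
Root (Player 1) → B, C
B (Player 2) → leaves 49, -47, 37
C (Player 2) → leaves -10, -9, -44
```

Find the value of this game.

B (Player 2): min(49, -47, 37) = -47
C (Player 2): min(-10, -9, -44) = -44
Root (Player 1): max(-47, -44) = -44

-44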